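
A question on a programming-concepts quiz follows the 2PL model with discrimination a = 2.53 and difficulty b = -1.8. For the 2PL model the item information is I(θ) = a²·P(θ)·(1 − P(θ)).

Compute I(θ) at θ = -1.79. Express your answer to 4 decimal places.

1.6000

P = 1/(1+e^{-0.0253}) = 0.5063
P(1−P) = 0.5063 × 0.4937 = 0.2500
I = a² × P(1−P) = 2.53² × 0.2500 = 1.59997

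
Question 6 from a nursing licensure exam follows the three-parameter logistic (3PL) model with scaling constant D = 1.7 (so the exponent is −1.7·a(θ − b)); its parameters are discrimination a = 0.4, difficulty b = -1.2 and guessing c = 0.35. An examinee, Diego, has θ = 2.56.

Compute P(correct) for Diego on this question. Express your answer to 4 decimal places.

0.9532

P(θ) = c + (1 − c) · 1 / (1 + exp(−D·a(θ − b)))
Exponent: 1.7 × 0.4 × (2.56 − (-1.2)) = 2.5568
1/(1 + e^{-2.5568}) = 0.9280
P = 0.35 + 0.65 × 0.9280 = 0.9532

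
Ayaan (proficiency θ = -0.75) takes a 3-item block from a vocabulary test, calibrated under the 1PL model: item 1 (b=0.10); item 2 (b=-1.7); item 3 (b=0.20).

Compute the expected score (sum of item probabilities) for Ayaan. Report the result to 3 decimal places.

1.299

P(θ) = 1 / (1 + exp(−(θ − b)))
P_1 = 1/(1+e^{0.8500}) = 0.2994
P_2 = 1/(1+e^{-0.9500}) = 0.7211
P_3 = 1/(1+e^{0.9500}) = 0.2789
E[score] = 0.2994 + 0.7211 + 0.2789 = 1.2994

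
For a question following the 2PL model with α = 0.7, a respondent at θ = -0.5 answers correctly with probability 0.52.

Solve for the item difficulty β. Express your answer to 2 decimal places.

P(θ) = 1 / (1 + exp(−α(θ − β)))
logit(0.52) = ln(0.52/0.48) = 0.0800
β = θ − logit/(α) = -0.5 − 0.0800/0.7000 = -0.6143

-0.61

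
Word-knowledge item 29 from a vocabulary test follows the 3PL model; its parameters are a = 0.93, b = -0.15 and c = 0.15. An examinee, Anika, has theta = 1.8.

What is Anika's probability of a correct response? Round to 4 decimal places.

P(theta) = c + (1 − c) · 1 / (1 + exp(−a(theta − b)))
Exponent: 0.93 × (1.8 − (-0.15)) = 1.8135
1/(1 + e^{-1.8135}) = 0.8598
P = 0.15 + 0.85 × 0.8598 = 0.8808

0.8808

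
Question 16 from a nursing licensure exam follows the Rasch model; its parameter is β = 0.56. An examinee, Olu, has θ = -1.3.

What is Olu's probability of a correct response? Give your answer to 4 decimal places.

P(θ) = 1 / (1 + exp(−(θ − β)))
Exponent: (-1.3 − 0.56) = -1.8600
1/(1 + e^{1.8600}) = 0.1347
P = 0.1347

0.1347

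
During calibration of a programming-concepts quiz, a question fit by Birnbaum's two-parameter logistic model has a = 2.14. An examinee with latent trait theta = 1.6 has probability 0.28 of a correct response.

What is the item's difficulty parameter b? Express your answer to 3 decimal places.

2.041

P(theta) = 1 / (1 + exp(−a(theta − b)))
logit(0.28) = ln(0.28/0.72) = -0.9445
b = theta − logit/(a) = 1.6 − (-0.9445)/2.1400 = 2.0413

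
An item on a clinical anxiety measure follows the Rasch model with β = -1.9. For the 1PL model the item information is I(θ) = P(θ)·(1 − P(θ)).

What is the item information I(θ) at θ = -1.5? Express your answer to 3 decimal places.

0.240

P = 1/(1+e^{-0.4000}) = 0.5987
P(1−P) = 0.5987 × 0.4013 = 0.2403
I = P(1−P) = 0.24026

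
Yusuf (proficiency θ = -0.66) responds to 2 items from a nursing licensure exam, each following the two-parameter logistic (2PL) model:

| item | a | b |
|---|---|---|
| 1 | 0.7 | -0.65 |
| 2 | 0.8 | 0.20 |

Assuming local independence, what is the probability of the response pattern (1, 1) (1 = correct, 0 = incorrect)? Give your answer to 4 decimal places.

P(θ) = 1 / (1 + exp(−a(θ − b)))
P_1 = 1/(1+e^{0.0070}) = 0.4983
P_2 = 1/(1+e^{0.6880}) = 0.3345
L = P_1 × P_2 = 0.4983 × 0.3345 = 0.16665

0.1667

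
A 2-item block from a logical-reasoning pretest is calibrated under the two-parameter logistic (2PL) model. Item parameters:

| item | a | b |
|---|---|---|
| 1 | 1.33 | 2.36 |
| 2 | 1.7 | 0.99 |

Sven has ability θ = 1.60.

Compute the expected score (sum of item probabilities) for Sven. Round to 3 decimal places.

P(θ) = 1 / (1 + exp(−a(θ − b)))
P_1 = 1/(1+e^{1.0108}) = 0.2668
P_2 = 1/(1+e^{-1.0370}) = 0.7383
E[score] = 0.2668 + 0.7383 = 1.0051

1.005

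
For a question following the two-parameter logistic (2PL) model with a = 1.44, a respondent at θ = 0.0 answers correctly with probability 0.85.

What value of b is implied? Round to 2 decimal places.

-1.20

P(θ) = 1 / (1 + exp(−a(θ − b)))
logit(0.85) = ln(0.85/0.15) = 1.7346
b = θ − logit/(a) = 0.0 − 1.7346/1.4400 = -1.2046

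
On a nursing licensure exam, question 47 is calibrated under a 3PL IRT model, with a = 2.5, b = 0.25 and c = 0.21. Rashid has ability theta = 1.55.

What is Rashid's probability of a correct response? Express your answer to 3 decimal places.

0.971

P(theta) = c + (1 − c) · 1 / (1 + exp(−a(theta − b)))
Exponent: 2.5 × (1.55 − 0.25) = 3.2500
1/(1 + e^{-3.2500}) = 0.9627
P = 0.21 + 0.79 × 0.9627 = 0.9705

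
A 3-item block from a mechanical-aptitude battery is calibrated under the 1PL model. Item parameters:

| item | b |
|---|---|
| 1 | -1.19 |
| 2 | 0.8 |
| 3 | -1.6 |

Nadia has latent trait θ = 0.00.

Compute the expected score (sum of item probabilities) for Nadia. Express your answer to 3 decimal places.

P(θ) = 1 / (1 + exp(−(θ − b)))
P_1 = 1/(1+e^{-1.1900}) = 0.7667
P_2 = 1/(1+e^{0.8000}) = 0.3100
P_3 = 1/(1+e^{-1.6000}) = 0.8320
E[score] = 0.7667 + 0.3100 + 0.8320 = 1.9088

1.909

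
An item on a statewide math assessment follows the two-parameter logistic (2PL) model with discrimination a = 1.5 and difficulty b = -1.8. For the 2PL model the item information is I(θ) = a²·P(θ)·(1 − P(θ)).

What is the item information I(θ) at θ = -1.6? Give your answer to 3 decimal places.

P = 1/(1+e^{-0.3000}) = 0.5744
P(1−P) = 0.5744 × 0.4256 = 0.2445
I = a² × P(1−P) = 1.5² × 0.2445 = 0.55003

0.550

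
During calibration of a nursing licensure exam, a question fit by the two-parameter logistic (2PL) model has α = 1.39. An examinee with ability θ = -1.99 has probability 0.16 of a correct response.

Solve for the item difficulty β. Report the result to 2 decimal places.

-0.80

P(θ) = 1 / (1 + exp(−α(θ − β)))
logit(0.16) = ln(0.16/0.84) = -1.6582
β = θ − logit/(α) = -1.99 − (-1.6582)/1.3900 = -0.7970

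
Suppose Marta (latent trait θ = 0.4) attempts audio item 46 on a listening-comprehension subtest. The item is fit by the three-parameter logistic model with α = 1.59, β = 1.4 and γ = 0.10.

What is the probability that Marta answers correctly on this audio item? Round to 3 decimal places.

0.252

P(θ) = γ + (1 − γ) · 1 / (1 + exp(−α(θ − β)))
Exponent: 1.59 × (0.4 − 1.4) = -1.5900
1/(1 + e^{1.5900}) = 0.1694
P = 0.10 + 0.90 × 0.1694 = 0.2524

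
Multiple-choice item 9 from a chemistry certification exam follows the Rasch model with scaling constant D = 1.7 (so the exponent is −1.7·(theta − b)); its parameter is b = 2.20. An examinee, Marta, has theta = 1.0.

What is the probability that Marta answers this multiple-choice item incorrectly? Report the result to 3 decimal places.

0.885

P(theta) = 1 / (1 + exp(−D·(theta − b)))
Exponent: 1.7 × (1.0 − 2.20) = -2.0400
1/(1 + e^{2.0400}) = 0.1151
P = 0.1151
P(incorrect) = 1 − 0.1151 = 0.8849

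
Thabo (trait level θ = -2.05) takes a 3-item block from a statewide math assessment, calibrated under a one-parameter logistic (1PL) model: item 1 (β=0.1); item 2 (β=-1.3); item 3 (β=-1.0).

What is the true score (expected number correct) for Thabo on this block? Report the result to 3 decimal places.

P(θ) = 1 / (1 + exp(−(θ − β)))
P_1 = 1/(1+e^{2.1500}) = 0.1043
P_2 = 1/(1+e^{0.7500}) = 0.3208
P_3 = 1/(1+e^{1.0500}) = 0.2592
E[score] = 0.1043 + 0.3208 + 0.2592 = 0.6844

0.684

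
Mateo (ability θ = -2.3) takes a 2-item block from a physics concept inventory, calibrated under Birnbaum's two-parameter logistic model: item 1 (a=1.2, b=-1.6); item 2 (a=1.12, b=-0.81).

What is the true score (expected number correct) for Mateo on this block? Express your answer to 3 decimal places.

P(θ) = 1 / (1 + exp(−a(θ − b)))
P_1 = 1/(1+e^{0.8400}) = 0.3015
P_2 = 1/(1+e^{1.6688}) = 0.1586
E[score] = 0.3015 + 0.1586 = 0.4601

0.460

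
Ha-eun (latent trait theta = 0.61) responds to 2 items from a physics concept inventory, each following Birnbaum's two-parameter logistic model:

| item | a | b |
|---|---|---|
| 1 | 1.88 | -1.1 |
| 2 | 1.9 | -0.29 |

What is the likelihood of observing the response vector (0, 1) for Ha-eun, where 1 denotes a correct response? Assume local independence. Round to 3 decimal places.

P(theta) = 1 / (1 + exp(−a(theta − b)))
P_1 = 1/(1+e^{-3.2148}) = 0.9614
P_2 = 1/(1+e^{-1.7100}) = 0.8468
L = (1−P_1) × P_2 = 0.0386 × 0.8468 = 0.03270

0.033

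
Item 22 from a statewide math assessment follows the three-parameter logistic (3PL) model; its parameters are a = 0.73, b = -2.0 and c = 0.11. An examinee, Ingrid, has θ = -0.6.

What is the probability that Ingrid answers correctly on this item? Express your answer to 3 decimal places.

0.764

P(θ) = c + (1 − c) · 1 / (1 + exp(−a(θ − b)))
Exponent: 0.73 × (-0.6 − (-2.0)) = 1.0220
1/(1 + e^{-1.0220}) = 0.7354
P = 0.11 + 0.89 × 0.7354 = 0.7645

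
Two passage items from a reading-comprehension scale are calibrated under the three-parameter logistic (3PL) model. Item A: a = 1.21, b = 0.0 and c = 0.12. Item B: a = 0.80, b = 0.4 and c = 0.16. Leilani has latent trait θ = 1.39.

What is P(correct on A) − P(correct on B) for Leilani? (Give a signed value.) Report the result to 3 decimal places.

0.124

P(θ) = c + (1 − c) · 1 / (1 + exp(−a(θ − b)))
P_A = 0.8620
P_B = 0.7381
P_A − P_B = 0.1238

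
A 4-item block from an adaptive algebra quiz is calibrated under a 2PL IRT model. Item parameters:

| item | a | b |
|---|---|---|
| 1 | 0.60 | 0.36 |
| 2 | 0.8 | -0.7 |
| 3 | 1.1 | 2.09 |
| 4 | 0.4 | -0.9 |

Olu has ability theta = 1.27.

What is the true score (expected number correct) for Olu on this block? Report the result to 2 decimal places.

2.45

P(theta) = 1 / (1 + exp(−a(theta − b)))
P_1 = 1/(1+e^{-0.5460}) = 0.6332
P_2 = 1/(1+e^{-1.5760}) = 0.8286
P_3 = 1/(1+e^{0.9020}) = 0.2886
P_4 = 1/(1+e^{-0.8680}) = 0.7043
E[score] = 0.6332 + 0.8286 + 0.2886 + 0.7043 = 2.4548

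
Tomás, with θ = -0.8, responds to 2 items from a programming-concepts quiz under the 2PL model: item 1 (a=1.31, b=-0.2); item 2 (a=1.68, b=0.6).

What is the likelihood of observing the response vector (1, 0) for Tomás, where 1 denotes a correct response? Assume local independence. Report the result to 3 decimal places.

0.286

P(θ) = 1 / (1 + exp(−a(θ − b)))
P_1 = 1/(1+e^{0.7860}) = 0.3130
P_2 = 1/(1+e^{2.3520}) = 0.0869
L = P_1 × (1−P_2) = 0.3130 × 0.9131 = 0.28582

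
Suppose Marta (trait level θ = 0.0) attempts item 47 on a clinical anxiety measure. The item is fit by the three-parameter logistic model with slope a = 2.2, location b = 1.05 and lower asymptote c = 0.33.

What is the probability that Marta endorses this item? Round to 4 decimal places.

0.3905

P(θ) = c + (1 − c) · 1 / (1 + exp(−a(θ − b)))
Exponent: 2.2 × (0.0 − 1.05) = -2.3100
1/(1 + e^{2.3100}) = 0.0903
P = 0.33 + 0.67 × 0.0903 = 0.3905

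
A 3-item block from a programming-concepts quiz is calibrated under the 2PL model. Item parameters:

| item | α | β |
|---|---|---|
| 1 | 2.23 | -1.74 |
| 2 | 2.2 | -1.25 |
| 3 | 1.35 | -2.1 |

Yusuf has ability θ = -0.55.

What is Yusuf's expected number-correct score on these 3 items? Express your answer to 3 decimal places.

P(θ) = 1 / (1 + exp(−α(θ − β)))
P_1 = 1/(1+e^{-2.6537}) = 0.9342
P_2 = 1/(1+e^{-1.5400}) = 0.8235
P_3 = 1/(1+e^{-2.0925}) = 0.8902
E[score] = 0.9342 + 0.8235 + 0.8902 = 2.6479

2.648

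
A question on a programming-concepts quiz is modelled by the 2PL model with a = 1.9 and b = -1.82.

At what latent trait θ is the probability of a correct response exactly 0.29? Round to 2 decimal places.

-2.29

P(θ) = 1 / (1 + exp(−a(θ − b)))
logit = ln(0.2900/0.7100) = -0.8954
θ = b + logit/(a) = -1.82 + (-0.8954)/1.9000 = -2.2913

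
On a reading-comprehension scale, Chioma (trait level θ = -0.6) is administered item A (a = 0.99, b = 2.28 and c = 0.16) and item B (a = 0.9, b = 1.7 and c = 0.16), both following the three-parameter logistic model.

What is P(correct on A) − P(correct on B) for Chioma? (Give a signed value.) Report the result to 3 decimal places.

P(θ) = c + (1 − c) · 1 / (1 + exp(−a(θ − b)))
P_A = 0.2059
P_B = 0.2541
P_A − P_B = -0.0482

-0.048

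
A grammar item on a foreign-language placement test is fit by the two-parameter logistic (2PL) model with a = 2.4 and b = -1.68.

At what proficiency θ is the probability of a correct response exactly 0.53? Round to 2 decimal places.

P(θ) = 1 / (1 + exp(−a(θ − b)))
logit = ln(0.5300/0.4700) = 0.1201
θ = b + logit/(a) = -1.68 + 0.1201/2.4000 = -1.6299

-1.63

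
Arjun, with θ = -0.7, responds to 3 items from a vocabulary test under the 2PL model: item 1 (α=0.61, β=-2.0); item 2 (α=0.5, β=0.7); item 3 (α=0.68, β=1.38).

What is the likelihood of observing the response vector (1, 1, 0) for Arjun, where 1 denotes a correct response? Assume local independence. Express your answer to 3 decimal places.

P(θ) = 1 / (1 + exp(−α(θ − β)))
P_1 = 1/(1+e^{-0.7930}) = 0.6885
P_2 = 1/(1+e^{0.7000}) = 0.3318
P_3 = 1/(1+e^{1.4144}) = 0.1955
L = P_1 × P_2 × (1−P_3) = 0.6885 × 0.3318 × 0.8045 = 0.18377

0.184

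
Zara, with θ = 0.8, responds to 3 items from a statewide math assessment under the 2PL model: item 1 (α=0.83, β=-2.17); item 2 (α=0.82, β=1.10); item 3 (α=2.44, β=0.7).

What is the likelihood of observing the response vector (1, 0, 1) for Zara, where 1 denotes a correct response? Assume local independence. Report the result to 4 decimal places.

0.2900

P(θ) = 1 / (1 + exp(−α(θ − β)))
P_1 = 1/(1+e^{-2.4651}) = 0.9217
P_2 = 1/(1+e^{0.2460}) = 0.4388
P_3 = 1/(1+e^{-0.2440}) = 0.5607
L = P_1 × (1−P_2) × P_3 = 0.9217 × 0.5612 × 0.5607 = 0.29001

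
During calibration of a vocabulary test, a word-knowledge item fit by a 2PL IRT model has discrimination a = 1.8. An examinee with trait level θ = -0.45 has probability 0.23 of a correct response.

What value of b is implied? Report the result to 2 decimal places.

P(θ) = 1 / (1 + exp(−a(θ − b)))
logit(0.23) = ln(0.23/0.77) = -1.2083
b = θ − logit/(a) = -0.45 − (-1.2083)/1.8000 = 0.2213

0.22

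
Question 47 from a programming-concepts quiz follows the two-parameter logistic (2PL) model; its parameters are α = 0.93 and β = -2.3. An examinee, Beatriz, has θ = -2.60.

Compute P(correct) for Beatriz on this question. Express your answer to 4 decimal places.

0.4307

P(θ) = 1 / (1 + exp(−α(θ − β)))
Exponent: 0.93 × (-2.60 − (-2.3)) = -0.2790
1/(1 + e^{0.2790}) = 0.4307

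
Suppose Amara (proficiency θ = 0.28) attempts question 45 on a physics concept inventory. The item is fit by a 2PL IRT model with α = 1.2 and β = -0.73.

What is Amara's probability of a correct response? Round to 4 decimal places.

P(θ) = 1 / (1 + exp(−α(θ − β)))
Exponent: 1.2 × (0.28 − (-0.73)) = 1.2120
1/(1 + e^{-1.2120}) = 0.7707

0.7707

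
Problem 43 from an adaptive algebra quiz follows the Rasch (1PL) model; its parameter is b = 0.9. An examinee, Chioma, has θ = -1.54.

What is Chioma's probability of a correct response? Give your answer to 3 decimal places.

0.080

P(θ) = 1 / (1 + exp(−(θ − b)))
Exponent: (-1.54 − 0.9) = -2.4400
1/(1 + e^{2.4400}) = 0.0802
P = 0.0802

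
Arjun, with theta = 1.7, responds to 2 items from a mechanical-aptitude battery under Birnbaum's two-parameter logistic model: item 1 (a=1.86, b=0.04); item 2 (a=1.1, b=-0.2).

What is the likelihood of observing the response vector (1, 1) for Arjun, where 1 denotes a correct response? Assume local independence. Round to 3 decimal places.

0.851

P(theta) = 1 / (1 + exp(−a(theta − b)))
P_1 = 1/(1+e^{-3.0876}) = 0.9564
P_2 = 1/(1+e^{-2.0900}) = 0.8899
L = P_1 × P_2 = 0.9564 × 0.8899 = 0.85111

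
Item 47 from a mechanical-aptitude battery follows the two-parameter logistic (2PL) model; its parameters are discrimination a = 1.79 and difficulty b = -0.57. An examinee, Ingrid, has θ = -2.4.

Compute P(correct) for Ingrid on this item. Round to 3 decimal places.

P(θ) = 1 / (1 + exp(−a(θ − b)))
Exponent: 1.79 × (-2.4 − (-0.57)) = -3.2757
1/(1 + e^{3.2757}) = 0.0364

0.036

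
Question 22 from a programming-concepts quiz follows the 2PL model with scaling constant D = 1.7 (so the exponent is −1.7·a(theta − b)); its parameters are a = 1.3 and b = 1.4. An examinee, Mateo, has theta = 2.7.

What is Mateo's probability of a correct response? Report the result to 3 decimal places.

0.946

P(theta) = 1 / (1 + exp(−D·a(theta − b)))
Exponent: 1.7 × 1.3 × (2.7 − 1.4) = 2.8730
1/(1 + e^{-2.8730}) = 0.9465
P = 0.9465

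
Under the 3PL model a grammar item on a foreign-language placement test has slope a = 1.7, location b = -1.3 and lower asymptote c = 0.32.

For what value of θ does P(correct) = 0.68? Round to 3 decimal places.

-1.231

P(θ) = c + (1 − c) · 1 / (1 + exp(−a(θ − b)))
Remove guessing floor: (0.68 − 0.32)/(1 − 0.32) = 0.5294
logit = ln(0.5294/0.4706) = 0.1178
θ = b + logit/(a) = -1.3 + 0.1178/1.7000 = -1.2307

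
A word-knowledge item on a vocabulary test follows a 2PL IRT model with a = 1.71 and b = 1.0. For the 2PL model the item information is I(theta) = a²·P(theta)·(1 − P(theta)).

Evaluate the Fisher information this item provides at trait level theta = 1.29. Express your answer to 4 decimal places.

P = 1/(1+e^{-0.4959}) = 0.6215
P(1−P) = 0.6215 × 0.3785 = 0.2352
I = a² × P(1−P) = 1.71² × 0.2352 = 0.68786

0.6879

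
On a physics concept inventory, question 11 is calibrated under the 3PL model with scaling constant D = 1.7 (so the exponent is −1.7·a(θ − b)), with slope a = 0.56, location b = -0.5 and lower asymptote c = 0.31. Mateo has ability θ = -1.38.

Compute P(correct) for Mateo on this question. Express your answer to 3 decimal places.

0.518

P(θ) = c + (1 − c) · 1 / (1 + exp(−D·a(θ − b)))
Exponent: 1.7 × 0.56 × (-1.38 − (-0.5)) = -0.8378
1/(1 + e^{0.8378}) = 0.3020
P = 0.31 + 0.69 × 0.3020 = 0.5184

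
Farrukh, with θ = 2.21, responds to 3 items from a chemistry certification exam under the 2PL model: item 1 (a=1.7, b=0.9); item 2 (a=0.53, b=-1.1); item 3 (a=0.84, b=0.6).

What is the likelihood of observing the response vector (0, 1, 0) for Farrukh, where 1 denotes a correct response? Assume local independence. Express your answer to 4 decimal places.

0.0171

P(θ) = 1 / (1 + exp(−a(θ − b)))
P_1 = 1/(1+e^{-2.2270}) = 0.9026
P_2 = 1/(1+e^{-1.7543}) = 0.8525
P_3 = 1/(1+e^{-1.3524}) = 0.7945
L = (1−P_1) × P_2 × (1−P_3) = 0.0974 × 0.8525 × 0.2055 = 0.01705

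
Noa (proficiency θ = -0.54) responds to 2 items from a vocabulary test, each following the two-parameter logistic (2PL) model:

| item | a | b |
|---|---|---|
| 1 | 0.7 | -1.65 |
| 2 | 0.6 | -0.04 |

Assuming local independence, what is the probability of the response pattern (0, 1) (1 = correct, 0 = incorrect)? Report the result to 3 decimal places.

P(θ) = 1 / (1 + exp(−a(θ − b)))
P_1 = 1/(1+e^{-0.7770}) = 0.6850
P_2 = 1/(1+e^{0.3000}) = 0.4256
L = (1−P_1) × P_2 = 0.3150 × 0.4256 = 0.13404

0.134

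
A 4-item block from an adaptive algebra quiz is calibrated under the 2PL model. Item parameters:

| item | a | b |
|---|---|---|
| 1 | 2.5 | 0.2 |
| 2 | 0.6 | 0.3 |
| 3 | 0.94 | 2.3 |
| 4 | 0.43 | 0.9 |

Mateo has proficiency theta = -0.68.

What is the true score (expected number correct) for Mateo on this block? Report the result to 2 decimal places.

P(theta) = 1 / (1 + exp(−a(theta − b)))
P_1 = 1/(1+e^{2.2000}) = 0.0998
P_2 = 1/(1+e^{0.5880}) = 0.3571
P_3 = 1/(1+e^{2.8012}) = 0.0573
P_4 = 1/(1+e^{0.6794}) = 0.3364
E[score] = 0.0998 + 0.3571 + 0.0573 + 0.3364 = 0.8505

0.85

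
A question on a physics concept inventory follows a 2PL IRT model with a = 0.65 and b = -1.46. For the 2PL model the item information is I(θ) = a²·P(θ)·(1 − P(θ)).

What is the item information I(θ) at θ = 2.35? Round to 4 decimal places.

0.0302

P = 1/(1+e^{-2.4765}) = 0.9225
P(1−P) = 0.9225 × 0.0775 = 0.0715
I = a² × P(1−P) = 0.65² × 0.0715 = 0.03021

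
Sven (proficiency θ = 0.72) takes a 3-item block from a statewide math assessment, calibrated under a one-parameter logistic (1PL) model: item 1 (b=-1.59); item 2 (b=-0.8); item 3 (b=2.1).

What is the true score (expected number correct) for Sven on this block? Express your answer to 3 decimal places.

1.931

P(θ) = 1 / (1 + exp(−(θ − b)))
P_1 = 1/(1+e^{-2.3100}) = 0.9097
P_2 = 1/(1+e^{-1.5200}) = 0.8205
P_3 = 1/(1+e^{1.3800}) = 0.2010
E[score] = 0.9097 + 0.8205 + 0.2010 = 1.9312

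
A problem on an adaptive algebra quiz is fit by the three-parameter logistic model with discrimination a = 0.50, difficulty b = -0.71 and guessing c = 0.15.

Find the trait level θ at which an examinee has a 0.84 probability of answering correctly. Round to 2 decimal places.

2.21

P(θ) = c + (1 − c) · 1 / (1 + exp(−a(θ − b)))
Remove guessing floor: (0.84 − 0.15)/(1 − 0.15) = 0.8118
logit = ln(0.8118/0.1882) = 1.4615
θ = b + logit/(a) = -0.71 + 1.4615/0.5000 = 2.2130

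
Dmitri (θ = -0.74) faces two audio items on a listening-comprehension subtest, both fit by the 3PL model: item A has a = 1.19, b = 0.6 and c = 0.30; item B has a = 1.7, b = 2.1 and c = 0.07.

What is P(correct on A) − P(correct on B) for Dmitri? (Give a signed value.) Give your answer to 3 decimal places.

0.341

P(θ) = c + (1 − c) · 1 / (1 + exp(−a(θ − b)))
P_A = 0.4181
P_B = 0.0774
P_A − P_B = 0.3407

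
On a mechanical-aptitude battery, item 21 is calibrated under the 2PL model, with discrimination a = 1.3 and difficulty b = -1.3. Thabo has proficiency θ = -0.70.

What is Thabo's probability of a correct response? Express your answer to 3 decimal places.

P(θ) = 1 / (1 + exp(−a(θ − b)))
Exponent: 1.3 × (-0.70 − (-1.3)) = 0.7800
1/(1 + e^{-0.7800}) = 0.6857

0.686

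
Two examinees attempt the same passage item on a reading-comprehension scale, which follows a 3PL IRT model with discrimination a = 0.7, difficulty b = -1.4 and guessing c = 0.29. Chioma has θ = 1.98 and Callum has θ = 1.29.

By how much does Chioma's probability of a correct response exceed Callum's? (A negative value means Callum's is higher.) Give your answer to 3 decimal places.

0.033

P(θ) = c + (1 − c) · 1 / (1 + exp(−a(θ − b)))
P(Chioma) = 0.9391  [exponent 2.3660]
P(Callum) = 0.9062  [exponent 1.8830]
Difference = 0.9391 − 0.9062 = 0.0328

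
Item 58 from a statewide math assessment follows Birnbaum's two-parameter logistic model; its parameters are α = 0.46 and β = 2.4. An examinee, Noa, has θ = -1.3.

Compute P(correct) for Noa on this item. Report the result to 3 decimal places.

0.154

P(θ) = 1 / (1 + exp(−α(θ − β)))
Exponent: 0.46 × (-1.3 − 2.4) = -1.7020
1/(1 + e^{1.7020}) = 0.1542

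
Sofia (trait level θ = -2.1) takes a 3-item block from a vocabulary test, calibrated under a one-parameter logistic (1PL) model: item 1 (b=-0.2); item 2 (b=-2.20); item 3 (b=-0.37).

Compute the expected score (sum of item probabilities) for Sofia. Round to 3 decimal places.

P(θ) = 1 / (1 + exp(−(θ − b)))
P_1 = 1/(1+e^{1.9000}) = 0.1301
P_2 = 1/(1+e^{-0.1000}) = 0.5250
P_3 = 1/(1+e^{1.7300}) = 0.1506
E[score] = 0.1301 + 0.5250 + 0.1506 = 0.8057

0.806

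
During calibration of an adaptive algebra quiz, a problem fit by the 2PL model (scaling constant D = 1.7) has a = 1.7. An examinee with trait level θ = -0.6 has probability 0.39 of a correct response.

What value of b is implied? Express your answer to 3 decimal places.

P(θ) = 1 / (1 + exp(−D·a(θ − b)))
logit(0.39) = ln(0.39/0.61) = -0.4473
b = θ − logit/(1.7·a) = -0.6 − (-0.4473)/2.8900 = -0.4452

-0.445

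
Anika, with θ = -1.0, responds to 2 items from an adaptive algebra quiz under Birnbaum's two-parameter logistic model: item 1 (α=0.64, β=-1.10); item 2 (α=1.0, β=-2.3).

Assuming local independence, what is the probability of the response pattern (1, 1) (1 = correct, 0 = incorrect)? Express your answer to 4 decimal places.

P(θ) = 1 / (1 + exp(−α(θ − β)))
P_1 = 1/(1+e^{-0.0640}) = 0.5160
P_2 = 1/(1+e^{-1.3000}) = 0.7858
L = P_1 × P_2 = 0.5160 × 0.7858 = 0.40549

0.4055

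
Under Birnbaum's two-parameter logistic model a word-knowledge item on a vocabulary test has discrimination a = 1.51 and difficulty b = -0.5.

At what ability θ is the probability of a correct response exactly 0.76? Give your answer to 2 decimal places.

P(θ) = 1 / (1 + exp(−a(θ − b)))
logit = ln(0.7600/0.2400) = 1.1527
θ = b + logit/(a) = -0.5 + 1.1527/1.5100 = 0.2634

0.26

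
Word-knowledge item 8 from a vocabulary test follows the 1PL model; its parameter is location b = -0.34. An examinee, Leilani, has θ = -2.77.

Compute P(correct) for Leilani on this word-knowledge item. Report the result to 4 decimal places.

0.0809

P(θ) = 1 / (1 + exp(−(θ − b)))
Exponent: (-2.77 − (-0.34)) = -2.4300
1/(1 + e^{2.4300}) = 0.0809
P = 0.0809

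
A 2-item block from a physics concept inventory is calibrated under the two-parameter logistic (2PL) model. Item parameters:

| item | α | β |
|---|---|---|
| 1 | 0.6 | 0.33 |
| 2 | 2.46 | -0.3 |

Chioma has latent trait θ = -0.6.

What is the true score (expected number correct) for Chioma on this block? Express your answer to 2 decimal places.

0.69

P(θ) = 1 / (1 + exp(−α(θ − β)))
P_1 = 1/(1+e^{0.5580}) = 0.3640
P_2 = 1/(1+e^{0.7380}) = 0.3234
E[score] = 0.3640 + 0.3234 = 0.6875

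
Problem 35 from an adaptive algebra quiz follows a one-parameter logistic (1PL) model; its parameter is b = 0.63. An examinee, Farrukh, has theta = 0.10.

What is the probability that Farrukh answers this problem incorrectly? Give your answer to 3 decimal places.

0.629

P(theta) = 1 / (1 + exp(−(theta − b)))
Exponent: (0.10 − 0.63) = -0.5300
1/(1 + e^{0.5300}) = 0.3705
P = 0.3705
P(incorrect) = 1 − 0.3705 = 0.6295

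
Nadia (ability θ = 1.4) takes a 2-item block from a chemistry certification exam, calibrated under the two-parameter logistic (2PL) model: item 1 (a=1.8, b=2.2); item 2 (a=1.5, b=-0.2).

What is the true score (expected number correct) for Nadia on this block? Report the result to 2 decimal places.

P(θ) = 1 / (1 + exp(−a(θ − b)))
P_1 = 1/(1+e^{1.4400}) = 0.1915
P_2 = 1/(1+e^{-2.4000}) = 0.9168
E[score] = 0.1915 + 0.9168 = 1.1084

1.11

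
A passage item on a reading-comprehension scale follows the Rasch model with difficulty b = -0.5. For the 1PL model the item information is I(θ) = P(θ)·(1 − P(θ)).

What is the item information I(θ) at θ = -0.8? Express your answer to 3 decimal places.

0.244

P = 1/(1+e^{0.3000}) = 0.4256
P(1−P) = 0.4256 × 0.5744 = 0.2445
I = P(1−P) = 0.24446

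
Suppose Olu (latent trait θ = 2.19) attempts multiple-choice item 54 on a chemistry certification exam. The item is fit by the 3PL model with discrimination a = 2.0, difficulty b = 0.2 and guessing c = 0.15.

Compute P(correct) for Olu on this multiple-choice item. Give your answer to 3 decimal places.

P(θ) = c + (1 − c) · 1 / (1 + exp(−a(θ − b)))
Exponent: 2.0 × (2.19 − 0.2) = 3.9800
1/(1 + e^{-3.9800}) = 0.9817
P = 0.15 + 0.85 × 0.9817 = 0.9844

0.984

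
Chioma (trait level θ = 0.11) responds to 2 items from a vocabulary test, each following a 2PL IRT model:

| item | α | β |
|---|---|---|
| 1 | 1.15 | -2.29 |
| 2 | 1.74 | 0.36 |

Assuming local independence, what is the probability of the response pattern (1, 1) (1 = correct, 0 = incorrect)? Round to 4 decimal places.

P(θ) = 1 / (1 + exp(−α(θ − β)))
P_1 = 1/(1+e^{-2.7600}) = 0.9405
P_2 = 1/(1+e^{0.4350}) = 0.3929
L = P_1 × P_2 = 0.9405 × 0.3929 = 0.36954

0.3695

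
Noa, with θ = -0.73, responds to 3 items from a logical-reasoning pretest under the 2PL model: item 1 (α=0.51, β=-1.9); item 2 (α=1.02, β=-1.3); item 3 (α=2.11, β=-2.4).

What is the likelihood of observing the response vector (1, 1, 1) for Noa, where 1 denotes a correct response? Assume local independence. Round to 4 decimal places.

P(θ) = 1 / (1 + exp(−α(θ − β)))
P_1 = 1/(1+e^{-0.5967}) = 0.6449
P_2 = 1/(1+e^{-0.5814}) = 0.6414
P_3 = 1/(1+e^{-3.5237}) = 0.9714
L = P_1 × P_2 × P_3 = 0.6449 × 0.6414 × 0.9714 = 0.40178

0.4018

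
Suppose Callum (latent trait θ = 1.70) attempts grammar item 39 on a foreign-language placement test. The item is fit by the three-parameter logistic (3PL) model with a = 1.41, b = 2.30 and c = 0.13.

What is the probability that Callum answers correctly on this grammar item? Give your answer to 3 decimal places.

P(θ) = c + (1 − c) · 1 / (1 + exp(−a(θ − b)))
Exponent: 1.41 × (1.70 − 2.30) = -0.8460
1/(1 + e^{0.8460}) = 0.3003
P = 0.13 + 0.87 × 0.3003 = 0.3912

0.391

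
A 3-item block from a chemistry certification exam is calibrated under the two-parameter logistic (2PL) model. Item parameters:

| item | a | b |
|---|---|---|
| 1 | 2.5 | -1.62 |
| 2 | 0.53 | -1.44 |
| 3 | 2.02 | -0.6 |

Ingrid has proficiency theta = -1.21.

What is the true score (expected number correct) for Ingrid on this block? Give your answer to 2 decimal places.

1.49

P(theta) = 1 / (1 + exp(−a(theta − b)))
P_1 = 1/(1+e^{-1.0250}) = 0.7359
P_2 = 1/(1+e^{-0.1219}) = 0.5304
P_3 = 1/(1+e^{1.2322}) = 0.2258
E[score] = 0.7359 + 0.5304 + 0.2258 = 1.4922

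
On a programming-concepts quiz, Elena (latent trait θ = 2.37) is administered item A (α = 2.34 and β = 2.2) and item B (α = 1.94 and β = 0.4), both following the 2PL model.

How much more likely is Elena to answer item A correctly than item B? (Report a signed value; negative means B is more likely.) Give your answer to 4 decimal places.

-0.3804

P(θ) = 1 / (1 + exp(−α(θ − β)))
P_A = 0.5982
P_B = 0.9786
P_A − P_B = -0.3804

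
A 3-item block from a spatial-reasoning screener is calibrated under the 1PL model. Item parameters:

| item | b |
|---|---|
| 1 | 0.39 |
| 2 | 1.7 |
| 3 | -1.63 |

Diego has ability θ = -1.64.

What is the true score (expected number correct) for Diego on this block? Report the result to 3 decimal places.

0.648

P(θ) = 1 / (1 + exp(−(θ − b)))
P_1 = 1/(1+e^{2.0300}) = 0.1161
P_2 = 1/(1+e^{3.3400}) = 0.0342
P_3 = 1/(1+e^{0.0100}) = 0.4975
E[score] = 0.1161 + 0.0342 + 0.4975 = 0.6478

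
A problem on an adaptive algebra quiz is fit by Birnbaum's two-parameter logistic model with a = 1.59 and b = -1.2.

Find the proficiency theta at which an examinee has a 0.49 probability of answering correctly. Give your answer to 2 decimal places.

P(theta) = 1 / (1 + exp(−a(theta − b)))
logit = ln(0.4900/0.5100) = -0.0400
theta = b + logit/(a) = -1.2 + (-0.0400)/1.5900 = -1.2252

-1.23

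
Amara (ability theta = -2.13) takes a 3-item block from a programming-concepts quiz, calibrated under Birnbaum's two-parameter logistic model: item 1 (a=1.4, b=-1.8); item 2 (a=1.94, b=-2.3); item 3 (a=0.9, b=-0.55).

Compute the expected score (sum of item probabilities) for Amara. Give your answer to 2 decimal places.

P(theta) = 1 / (1 + exp(−a(theta − b)))
P_1 = 1/(1+e^{0.4620}) = 0.3865
P_2 = 1/(1+e^{-0.3298}) = 0.5817
P_3 = 1/(1+e^{1.4220}) = 0.1943
E[score] = 0.3865 + 0.5817 + 0.1943 = 1.1626

1.16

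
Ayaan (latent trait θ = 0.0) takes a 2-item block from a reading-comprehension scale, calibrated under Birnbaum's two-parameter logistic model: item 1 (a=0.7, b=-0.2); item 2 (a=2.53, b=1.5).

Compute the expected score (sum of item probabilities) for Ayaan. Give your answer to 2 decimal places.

0.56

P(θ) = 1 / (1 + exp(−a(θ − b)))
P_1 = 1/(1+e^{-0.1400}) = 0.5349
P_2 = 1/(1+e^{3.7950}) = 0.0220
E[score] = 0.5349 + 0.0220 = 0.5569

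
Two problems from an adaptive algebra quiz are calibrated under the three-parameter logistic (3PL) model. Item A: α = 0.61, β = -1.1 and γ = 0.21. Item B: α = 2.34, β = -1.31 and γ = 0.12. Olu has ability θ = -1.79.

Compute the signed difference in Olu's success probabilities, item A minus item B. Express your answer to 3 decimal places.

0.187

P(θ) = γ + (1 − γ) · 1 / (1 + exp(−α(θ − β)))
P_A = 0.5231
P_B = 0.3360
P_A − P_B = 0.1871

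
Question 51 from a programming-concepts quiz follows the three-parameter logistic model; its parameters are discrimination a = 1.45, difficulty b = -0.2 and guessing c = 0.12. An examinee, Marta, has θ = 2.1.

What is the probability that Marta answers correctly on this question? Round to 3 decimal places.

P(θ) = c + (1 − c) · 1 / (1 + exp(−a(θ − b)))
Exponent: 1.45 × (2.1 − (-0.2)) = 3.3350
1/(1 + e^{-3.3350}) = 0.9656
P = 0.12 + 0.88 × 0.9656 = 0.9697

0.970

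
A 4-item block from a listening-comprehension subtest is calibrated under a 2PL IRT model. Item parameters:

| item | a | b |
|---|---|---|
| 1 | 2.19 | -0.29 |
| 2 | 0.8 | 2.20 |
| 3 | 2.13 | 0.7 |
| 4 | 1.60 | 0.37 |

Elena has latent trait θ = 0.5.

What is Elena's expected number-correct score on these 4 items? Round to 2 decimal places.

P(θ) = 1 / (1 + exp(−a(θ − b)))
P_1 = 1/(1+e^{-1.7301}) = 0.8494
P_2 = 1/(1+e^{1.3600}) = 0.2042
P_3 = 1/(1+e^{0.4260}) = 0.3951
P_4 = 1/(1+e^{-0.2080}) = 0.5518
E[score] = 0.8494 + 0.2042 + 0.3951 + 0.5518 = 2.0006

2.00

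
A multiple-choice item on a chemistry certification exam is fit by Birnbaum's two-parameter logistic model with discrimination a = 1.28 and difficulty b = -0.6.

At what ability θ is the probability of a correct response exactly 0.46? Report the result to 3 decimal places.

-0.725

P(θ) = 1 / (1 + exp(−a(θ − b)))
logit = ln(0.4600/0.5400) = -0.1603
θ = b + logit/(a) = -0.6 + (-0.1603)/1.2800 = -0.7253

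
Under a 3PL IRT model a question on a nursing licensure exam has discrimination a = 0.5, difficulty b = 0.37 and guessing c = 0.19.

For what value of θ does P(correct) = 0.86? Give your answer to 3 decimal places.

P(θ) = c + (1 − c) · 1 / (1 + exp(−a(θ − b)))
Remove guessing floor: (0.86 − 0.19)/(1 − 0.19) = 0.8272
logit = ln(0.8272/0.1728) = 1.5656
θ = b + logit/(a) = 0.37 + 1.5656/0.5000 = 3.5013

3.501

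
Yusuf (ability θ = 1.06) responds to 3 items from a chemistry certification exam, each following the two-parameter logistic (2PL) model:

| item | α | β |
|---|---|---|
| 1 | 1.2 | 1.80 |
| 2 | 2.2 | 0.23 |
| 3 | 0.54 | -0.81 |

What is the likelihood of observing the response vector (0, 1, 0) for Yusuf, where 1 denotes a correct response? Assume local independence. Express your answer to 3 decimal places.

P(θ) = 1 / (1 + exp(−α(θ − β)))
P_1 = 1/(1+e^{0.8880}) = 0.2915
P_2 = 1/(1+e^{-1.8260}) = 0.8613
P_3 = 1/(1+e^{-1.0098}) = 0.7330
L = (1−P_1) × P_2 × (1−P_3) = 0.7085 × 0.8613 × 0.2670 = 0.16294

0.163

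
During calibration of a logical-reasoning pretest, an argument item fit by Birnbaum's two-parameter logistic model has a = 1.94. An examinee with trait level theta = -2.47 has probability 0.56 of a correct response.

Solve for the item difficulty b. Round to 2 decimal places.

P(theta) = 1 / (1 + exp(−a(theta − b)))
logit(0.56) = ln(0.56/0.44) = 0.2412
b = theta − logit/(a) = -2.47 − 0.2412/1.9400 = -2.5943

-2.59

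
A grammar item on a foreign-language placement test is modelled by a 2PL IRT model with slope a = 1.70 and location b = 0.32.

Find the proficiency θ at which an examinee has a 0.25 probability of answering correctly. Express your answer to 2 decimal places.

P(θ) = 1 / (1 + exp(−a(θ − b)))
logit = ln(0.2500/0.7500) = -1.0986
θ = b + logit/(a) = 0.32 + (-1.0986)/1.7000 = -0.3262

-0.33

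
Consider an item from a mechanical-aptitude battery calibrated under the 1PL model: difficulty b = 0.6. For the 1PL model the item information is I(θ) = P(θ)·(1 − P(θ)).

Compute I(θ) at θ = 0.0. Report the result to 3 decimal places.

P = 1/(1+e^{0.6000}) = 0.3543
P(1−P) = 0.3543 × 0.6457 = 0.2288
I = P(1−P) = 0.22878

0.229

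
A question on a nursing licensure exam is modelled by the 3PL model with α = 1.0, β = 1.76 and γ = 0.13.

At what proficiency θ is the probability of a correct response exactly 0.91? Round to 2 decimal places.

3.92

P(θ) = γ + (1 − γ) · 1 / (1 + exp(−α(θ − β)))
Remove guessing floor: (0.91 − 0.13)/(1 − 0.13) = 0.8966
logit = ln(0.8966/0.1034) = 2.1595
θ = β + logit/(α) = 1.76 + 2.1595/1.0000 = 3.9195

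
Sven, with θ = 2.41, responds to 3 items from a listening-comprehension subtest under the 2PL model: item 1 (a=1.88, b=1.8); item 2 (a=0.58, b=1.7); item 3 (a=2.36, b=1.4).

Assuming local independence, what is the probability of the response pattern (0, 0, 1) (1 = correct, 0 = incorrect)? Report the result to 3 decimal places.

P(θ) = 1 / (1 + exp(−a(θ − b)))
P_1 = 1/(1+e^{-1.1468}) = 0.7589
P_2 = 1/(1+e^{-0.4118}) = 0.6015
P_3 = 1/(1+e^{-2.3836}) = 0.9156
L = (1−P_1) × (1−P_2) × P_3 = 0.2411 × 0.3985 × 0.9156 = 0.08795

0.088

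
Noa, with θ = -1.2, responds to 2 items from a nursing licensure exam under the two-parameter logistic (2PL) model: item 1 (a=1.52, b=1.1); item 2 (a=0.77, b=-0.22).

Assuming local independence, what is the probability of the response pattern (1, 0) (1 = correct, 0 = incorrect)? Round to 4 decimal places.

0.0200

P(θ) = 1 / (1 + exp(−a(θ − b)))
P_1 = 1/(1+e^{3.4960}) = 0.0294
P_2 = 1/(1+e^{0.7546}) = 0.3198
L = P_1 × (1−P_2) = 0.0294 × 0.6802 = 0.02002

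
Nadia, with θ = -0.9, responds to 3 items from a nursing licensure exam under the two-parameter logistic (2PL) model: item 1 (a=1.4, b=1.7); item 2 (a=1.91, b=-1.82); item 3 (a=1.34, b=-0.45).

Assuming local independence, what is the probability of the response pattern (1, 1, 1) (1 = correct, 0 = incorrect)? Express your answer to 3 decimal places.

0.008

P(θ) = 1 / (1 + exp(−a(θ − b)))
P_1 = 1/(1+e^{3.6400}) = 0.0256
P_2 = 1/(1+e^{-1.7572}) = 0.8529
P_3 = 1/(1+e^{0.6030}) = 0.3537
L = P_1 × P_2 × P_3 = 0.0256 × 0.8529 × 0.3537 = 0.00772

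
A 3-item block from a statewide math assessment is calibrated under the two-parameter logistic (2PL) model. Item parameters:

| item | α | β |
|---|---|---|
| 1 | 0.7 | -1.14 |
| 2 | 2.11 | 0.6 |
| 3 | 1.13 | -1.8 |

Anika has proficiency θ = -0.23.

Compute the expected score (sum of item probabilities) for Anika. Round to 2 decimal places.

1.66

P(θ) = 1 / (1 + exp(−α(θ − β)))
P_1 = 1/(1+e^{-0.6370}) = 0.6541
P_2 = 1/(1+e^{1.7513}) = 0.1479
P_3 = 1/(1+e^{-1.7741}) = 0.8550
E[score] = 0.6541 + 0.1479 + 0.8550 = 1.6569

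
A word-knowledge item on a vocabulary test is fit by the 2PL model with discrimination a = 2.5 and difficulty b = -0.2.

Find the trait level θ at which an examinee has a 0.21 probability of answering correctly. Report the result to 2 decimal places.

-0.73

P(θ) = 1 / (1 + exp(−a(θ − b)))
logit = ln(0.2100/0.7900) = -1.3249
θ = b + logit/(a) = -0.2 + (-1.3249)/2.5000 = -0.7300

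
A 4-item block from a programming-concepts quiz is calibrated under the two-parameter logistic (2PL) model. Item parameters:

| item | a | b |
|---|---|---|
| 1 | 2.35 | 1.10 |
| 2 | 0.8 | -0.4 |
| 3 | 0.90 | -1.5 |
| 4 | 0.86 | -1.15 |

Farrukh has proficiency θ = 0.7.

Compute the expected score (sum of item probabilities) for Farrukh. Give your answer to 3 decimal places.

P(θ) = 1 / (1 + exp(−a(θ − b)))
P_1 = 1/(1+e^{0.9400}) = 0.2809
P_2 = 1/(1+e^{-0.8800}) = 0.7068
P_3 = 1/(1+e^{-1.9800}) = 0.8787
P_4 = 1/(1+e^{-1.5910}) = 0.8308
E[score] = 0.2809 + 0.7068 + 0.8787 + 0.8308 = 2.6972

2.697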